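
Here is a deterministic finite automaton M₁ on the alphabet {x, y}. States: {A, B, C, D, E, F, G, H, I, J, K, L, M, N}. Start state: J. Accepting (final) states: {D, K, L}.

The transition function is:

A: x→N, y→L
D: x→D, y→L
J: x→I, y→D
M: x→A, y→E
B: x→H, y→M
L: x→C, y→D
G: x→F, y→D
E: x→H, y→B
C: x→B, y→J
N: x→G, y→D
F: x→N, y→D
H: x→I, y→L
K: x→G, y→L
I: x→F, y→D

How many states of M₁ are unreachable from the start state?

No path from J leads to K; the other 13 states are all reachable.

1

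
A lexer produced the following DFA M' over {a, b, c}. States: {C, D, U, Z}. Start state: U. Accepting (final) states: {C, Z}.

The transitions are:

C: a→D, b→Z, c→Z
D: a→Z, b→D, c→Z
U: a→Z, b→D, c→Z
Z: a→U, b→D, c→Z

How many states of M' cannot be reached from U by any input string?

1

No path from U leads to C; the other 3 states are all reachable.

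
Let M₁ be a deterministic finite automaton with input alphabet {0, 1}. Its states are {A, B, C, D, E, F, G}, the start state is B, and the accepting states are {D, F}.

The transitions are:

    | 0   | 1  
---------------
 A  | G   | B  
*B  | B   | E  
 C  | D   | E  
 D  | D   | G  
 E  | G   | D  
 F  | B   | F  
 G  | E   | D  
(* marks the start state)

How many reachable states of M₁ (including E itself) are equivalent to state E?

2

First remove the unreachable states {A,C,F}; 4 states remain.
Initial partition by acceptance: {D} | {B,E,G}.
On input 1, block {B,E,G} splits into {E,G} and {B}.
Stable partition: {D} | {E,G} | {B} — 3 equivalence classes.
State E belongs to the block {E,G}, which has 2 states.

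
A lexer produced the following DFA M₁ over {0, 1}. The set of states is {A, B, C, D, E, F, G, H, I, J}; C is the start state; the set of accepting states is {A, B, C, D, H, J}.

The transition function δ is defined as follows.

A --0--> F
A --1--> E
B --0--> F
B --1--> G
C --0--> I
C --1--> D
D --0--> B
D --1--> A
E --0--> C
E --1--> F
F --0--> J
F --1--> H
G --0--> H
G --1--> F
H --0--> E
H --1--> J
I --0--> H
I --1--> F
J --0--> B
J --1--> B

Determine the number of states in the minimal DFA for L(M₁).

P0 = {A,B,C,D,H,J} | {E,F,G,I}.
Split {A,B,C,D,H,J} by δ(·,0) → {A,B,C,H} and {D,J}.
On input 1, block {A,B,C,H} splits into {A,B} and {C,H}.
Refine {E,F,G,I} on symbol 0: members go to different blocks, giving {E,G,I} and {F}.
Stable partition: {A,B} | {E,G,I} | {D,J} | {C,H} | {F} — 5 equivalence classes.

5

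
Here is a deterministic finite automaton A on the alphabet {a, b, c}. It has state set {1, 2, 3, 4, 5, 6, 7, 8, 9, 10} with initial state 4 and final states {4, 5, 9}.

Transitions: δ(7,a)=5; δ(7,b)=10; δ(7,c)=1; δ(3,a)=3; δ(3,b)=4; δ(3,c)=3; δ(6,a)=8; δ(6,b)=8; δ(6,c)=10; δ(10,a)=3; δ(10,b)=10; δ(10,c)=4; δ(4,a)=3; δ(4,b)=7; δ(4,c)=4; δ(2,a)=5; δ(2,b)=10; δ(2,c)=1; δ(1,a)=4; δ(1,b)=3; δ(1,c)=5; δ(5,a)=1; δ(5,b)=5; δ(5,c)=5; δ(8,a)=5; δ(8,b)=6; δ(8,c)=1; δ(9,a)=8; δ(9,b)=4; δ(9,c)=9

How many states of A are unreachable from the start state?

Starting at 4 and following transitions, the reachable set is {1, 3, 4, 5, 7, 10}. That leaves 2, 6, 8, 9 unreachable — 4 in total.

4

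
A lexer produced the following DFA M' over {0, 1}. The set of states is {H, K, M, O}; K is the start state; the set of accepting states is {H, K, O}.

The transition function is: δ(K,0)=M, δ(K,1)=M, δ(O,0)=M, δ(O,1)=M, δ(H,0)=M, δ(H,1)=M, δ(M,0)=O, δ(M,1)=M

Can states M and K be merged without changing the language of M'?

First remove the unreachable states {H}; 3 states remain.
P0 = {K,O} | {M}.
The partition is now stable with 2 blocks: {K,O} | {M}.
M and K end up in different blocks, so they are distinguishable. For instance, the string 'ε' is accepted from only K.

No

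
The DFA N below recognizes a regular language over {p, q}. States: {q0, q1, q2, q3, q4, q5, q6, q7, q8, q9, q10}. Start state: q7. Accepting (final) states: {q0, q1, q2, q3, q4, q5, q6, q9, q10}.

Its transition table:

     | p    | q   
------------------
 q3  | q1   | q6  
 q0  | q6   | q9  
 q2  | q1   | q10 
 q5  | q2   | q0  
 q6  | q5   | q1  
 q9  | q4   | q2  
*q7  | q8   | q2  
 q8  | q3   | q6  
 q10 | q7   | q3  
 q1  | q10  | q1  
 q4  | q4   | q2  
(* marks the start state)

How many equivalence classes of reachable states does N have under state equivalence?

Every state is reachable, so we keep all 11.
Start with accepting vs non-accepting: {q0,q1,q2,q3,q4,q5,q6,q9,q10} | {q7,q8}.
Refine {q0,q1,q2,q3,q4,q5,q6,q9,q10} on symbol p: members go to different blocks, giving {q0,q1,q2,q3,q4,q5,q6,q9} and {q10}.
Split {q0,q1,q2,q3,q4,q5,q6,q9} by δ(·,p) → {q0,q2,q3,q4,q5,q6,q9} and {q1}.
Refine {q0,q2,q3,q4,q5,q6,q9} on symbol p: members go to different blocks, giving {q0,q4,q5,q6,q9} and {q2,q3}.
On input p, block {q0,q4,q5,q6,q9} splits into {q0,q4,q6,q9} and {q5}.
Refine {q0,q4,q6,q9} on symbol p: members go to different blocks, giving {q0,q4,q9} and {q6}.
Refine {q0,q4,q9} on symbol p: members go to different blocks, giving {q4,q9} and {q0}.
Refine {q7,q8} on symbol p: members go to different blocks, giving {q7} and {q8}.
On input q, block {q2,q3} splits into {q2} and {q3}.
The partition is now stable with 10 blocks: {q4,q9} | {q7} | {q10} | {q1} | {q2} | {q5} | {q6} | {q0} | {q8} | {q3}.

10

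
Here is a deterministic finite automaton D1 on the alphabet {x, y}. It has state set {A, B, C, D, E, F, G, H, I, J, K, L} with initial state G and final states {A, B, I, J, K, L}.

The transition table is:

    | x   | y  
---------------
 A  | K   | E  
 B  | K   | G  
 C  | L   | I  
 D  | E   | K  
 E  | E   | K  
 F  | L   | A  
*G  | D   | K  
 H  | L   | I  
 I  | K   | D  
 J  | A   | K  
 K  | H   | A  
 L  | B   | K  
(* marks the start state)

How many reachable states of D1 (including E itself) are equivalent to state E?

First remove the unreachable states {C,F,J}; 9 states remain.
Initial partition by acceptance: {A,B,I,K,L} | {D,E,G,H}.
Refine {A,B,I,K,L} on symbol x: members go to different blocks, giving {A,B,I,L} and {K}.
On input x, block {A,B,I,L} splits into {A,B,I} and {L}.
Split {D,E,G,H} by δ(·,x) → {D,E,G} and {H}.
Stable partition: {A,B,I} | {D,E,G} | {K} | {L} | {H} — 5 equivalence classes.
The equivalence class containing E is {D,E,G}, of size 3.

3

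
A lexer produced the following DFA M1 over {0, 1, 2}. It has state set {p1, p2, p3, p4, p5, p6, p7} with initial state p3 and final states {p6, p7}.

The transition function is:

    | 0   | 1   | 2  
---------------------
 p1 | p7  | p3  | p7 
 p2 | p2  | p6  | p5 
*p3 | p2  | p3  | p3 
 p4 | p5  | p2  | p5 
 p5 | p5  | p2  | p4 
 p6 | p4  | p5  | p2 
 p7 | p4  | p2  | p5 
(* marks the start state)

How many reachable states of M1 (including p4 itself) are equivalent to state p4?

States {p1,p7} cannot be reached from the start state, so discard them.
Start with accepting vs non-accepting: {p6} | {p2,p3,p4,p5}.
Refine {p2,p3,p4,p5} on symbol 1: members go to different blocks, giving {p3,p4,p5} and {p2}.
Refine {p3,p4,p5} on symbol 0: members go to different blocks, giving {p4,p5} and {p3}.
Stable partition: {p6} | {p4,p5} | {p2} | {p3} — 4 equivalence classes.
State p4 belongs to the block {p4,p5}, which has 2 states.

2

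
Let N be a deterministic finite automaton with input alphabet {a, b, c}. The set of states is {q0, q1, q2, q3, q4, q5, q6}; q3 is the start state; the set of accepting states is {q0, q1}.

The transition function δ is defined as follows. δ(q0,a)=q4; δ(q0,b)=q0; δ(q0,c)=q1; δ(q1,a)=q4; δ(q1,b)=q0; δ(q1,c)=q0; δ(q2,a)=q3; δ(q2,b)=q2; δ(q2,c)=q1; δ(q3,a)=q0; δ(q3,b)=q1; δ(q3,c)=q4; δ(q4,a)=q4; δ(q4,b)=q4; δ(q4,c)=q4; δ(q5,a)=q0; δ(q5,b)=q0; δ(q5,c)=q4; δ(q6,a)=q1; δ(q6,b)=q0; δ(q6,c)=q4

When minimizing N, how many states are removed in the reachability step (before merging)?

3

BFS from q3 reaches {q0, q1, q3, q4}; the 3 state(s) q2, q5, q6 are never visited.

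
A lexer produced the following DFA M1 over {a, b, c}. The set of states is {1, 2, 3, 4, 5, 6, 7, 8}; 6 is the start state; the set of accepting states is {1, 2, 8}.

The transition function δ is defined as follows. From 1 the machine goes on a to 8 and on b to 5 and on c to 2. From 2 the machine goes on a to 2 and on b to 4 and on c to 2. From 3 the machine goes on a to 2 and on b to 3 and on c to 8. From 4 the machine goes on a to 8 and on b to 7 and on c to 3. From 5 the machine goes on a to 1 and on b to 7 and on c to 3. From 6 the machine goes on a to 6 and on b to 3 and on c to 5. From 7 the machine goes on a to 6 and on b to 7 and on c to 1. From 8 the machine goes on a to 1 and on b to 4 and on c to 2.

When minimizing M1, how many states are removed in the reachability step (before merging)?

0

Every one of the 8 states is reachable from 6.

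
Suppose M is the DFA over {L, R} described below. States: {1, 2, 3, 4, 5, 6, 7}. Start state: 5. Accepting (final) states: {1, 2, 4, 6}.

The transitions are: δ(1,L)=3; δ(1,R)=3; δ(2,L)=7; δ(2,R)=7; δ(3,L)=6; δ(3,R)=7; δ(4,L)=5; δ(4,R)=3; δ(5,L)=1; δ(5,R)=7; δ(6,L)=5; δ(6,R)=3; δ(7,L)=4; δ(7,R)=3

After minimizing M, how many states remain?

2

First remove the unreachable states {2}; 6 states remain.
Initial partition by acceptance: {1,4,6} | {3,5,7}.
Stable partition: {1,4,6} | {3,5,7} — 2 equivalence classes.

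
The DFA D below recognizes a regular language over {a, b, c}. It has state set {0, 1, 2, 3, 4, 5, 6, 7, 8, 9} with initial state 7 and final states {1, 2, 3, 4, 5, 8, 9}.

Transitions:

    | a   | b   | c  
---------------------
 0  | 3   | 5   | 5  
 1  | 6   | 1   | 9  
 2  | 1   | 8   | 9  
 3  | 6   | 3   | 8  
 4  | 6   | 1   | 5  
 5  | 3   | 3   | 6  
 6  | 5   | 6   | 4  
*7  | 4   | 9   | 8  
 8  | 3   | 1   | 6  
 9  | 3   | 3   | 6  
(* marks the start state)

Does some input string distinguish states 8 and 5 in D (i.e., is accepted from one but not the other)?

States {0,2} cannot be reached from the start state, so discard them.
Start with accepting vs non-accepting: {1,3,4,5,8,9} | {6,7}.
On input a, block {1,3,4,5,8,9} splits into {1,3,4} and {5,8,9}.
Refine {6,7} on symbol a: members go to different blocks, giving {6} and {7}.
The partition is now stable with 4 blocks: {1,3,4} | {6} | {5,8,9} | {7}.
8 and 5 lie in the same block of the stable partition, so they are equivalent — no string distinguishes them.

No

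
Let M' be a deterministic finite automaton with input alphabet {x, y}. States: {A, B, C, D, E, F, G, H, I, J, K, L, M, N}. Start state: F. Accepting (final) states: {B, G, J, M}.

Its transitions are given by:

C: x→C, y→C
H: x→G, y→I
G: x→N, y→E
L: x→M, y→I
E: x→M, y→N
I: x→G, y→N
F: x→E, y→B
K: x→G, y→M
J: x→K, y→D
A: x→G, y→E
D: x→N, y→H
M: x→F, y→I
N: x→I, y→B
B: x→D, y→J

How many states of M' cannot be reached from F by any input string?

3

BFS from F reaches {B, D, E, F, G, H, I, J, K, M, N}; the 3 state(s) A, C, L are never visited.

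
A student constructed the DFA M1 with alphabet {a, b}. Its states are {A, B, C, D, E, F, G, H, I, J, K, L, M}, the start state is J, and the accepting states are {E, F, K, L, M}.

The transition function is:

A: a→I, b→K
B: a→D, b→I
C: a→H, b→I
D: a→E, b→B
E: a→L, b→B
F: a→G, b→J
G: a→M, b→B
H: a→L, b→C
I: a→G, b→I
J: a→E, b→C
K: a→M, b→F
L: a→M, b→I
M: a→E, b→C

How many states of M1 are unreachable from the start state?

Starting at J and following transitions, the reachable set is {B, C, D, E, G, H, I, J, L, M}. That leaves A, F, K unreachable — 3 in total.

3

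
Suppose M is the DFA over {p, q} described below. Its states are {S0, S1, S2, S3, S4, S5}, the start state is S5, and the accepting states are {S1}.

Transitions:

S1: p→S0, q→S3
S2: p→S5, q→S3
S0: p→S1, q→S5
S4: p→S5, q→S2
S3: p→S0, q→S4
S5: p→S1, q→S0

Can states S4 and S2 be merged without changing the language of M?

Start with accepting vs non-accepting: {S1} | {S0,S2,S3,S4,S5}.
Split {S0,S2,S3,S4,S5} by δ(·,p) → {S2,S3,S4} and {S0,S5}.
The partition is now stable with 3 blocks: {S1} | {S2,S3,S4} | {S0,S5}.
S4 and S2 lie in the same block of the stable partition, so they are equivalent — no string distinguishes them.

Yes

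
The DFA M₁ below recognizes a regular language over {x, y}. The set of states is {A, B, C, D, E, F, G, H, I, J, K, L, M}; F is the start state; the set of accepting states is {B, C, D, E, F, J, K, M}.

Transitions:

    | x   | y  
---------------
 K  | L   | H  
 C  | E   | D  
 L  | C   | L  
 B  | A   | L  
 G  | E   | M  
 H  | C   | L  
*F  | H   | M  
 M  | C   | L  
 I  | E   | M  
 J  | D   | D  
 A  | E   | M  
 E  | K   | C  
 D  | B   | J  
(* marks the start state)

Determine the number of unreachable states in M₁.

No path from F leads to G, I; the other 11 states are all reachable.

2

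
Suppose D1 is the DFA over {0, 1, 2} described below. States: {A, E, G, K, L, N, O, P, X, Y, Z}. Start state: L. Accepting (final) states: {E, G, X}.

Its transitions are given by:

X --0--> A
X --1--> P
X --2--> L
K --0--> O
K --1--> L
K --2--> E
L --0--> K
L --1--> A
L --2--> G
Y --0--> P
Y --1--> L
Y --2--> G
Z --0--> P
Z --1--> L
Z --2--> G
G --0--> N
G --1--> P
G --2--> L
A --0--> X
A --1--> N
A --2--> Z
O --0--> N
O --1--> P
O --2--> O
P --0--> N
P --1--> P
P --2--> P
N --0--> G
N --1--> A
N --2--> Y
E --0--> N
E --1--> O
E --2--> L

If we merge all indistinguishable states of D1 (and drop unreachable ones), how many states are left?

Start with accepting vs non-accepting: {E,G,X} | {A,K,L,N,O,P,Y,Z}.
On input 0, block {A,K,L,N,O,P,Y,Z} splits into {K,L,O,P,Y,Z} and {A,N}.
Refine {K,L,O,P,Y,Z} on symbol 0: members go to different blocks, giving {K,L,Y,Z} and {O,P}.
On input 0, block {K,L,Y,Z} splits into {K,Y,Z} and {L}.
Stable partition: {E,G,X} | {K,Y,Z} | {A,N} | {O,P} | {L} — 5 equivalence classes.

5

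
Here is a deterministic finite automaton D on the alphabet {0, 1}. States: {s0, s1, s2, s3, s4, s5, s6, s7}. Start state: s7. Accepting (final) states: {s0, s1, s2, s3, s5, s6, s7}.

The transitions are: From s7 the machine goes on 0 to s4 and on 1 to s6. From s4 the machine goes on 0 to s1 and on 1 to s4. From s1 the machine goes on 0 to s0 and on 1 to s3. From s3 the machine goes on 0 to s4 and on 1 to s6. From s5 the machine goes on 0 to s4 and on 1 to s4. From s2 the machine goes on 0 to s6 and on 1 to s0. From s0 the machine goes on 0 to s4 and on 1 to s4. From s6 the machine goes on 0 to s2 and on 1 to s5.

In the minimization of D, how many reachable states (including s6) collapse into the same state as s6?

2

Initial partition by acceptance: {s0,s1,s2,s3,s5,s6,s7} | {s4}.
On input 0, block {s0,s1,s2,s3,s5,s6,s7} splits into {s0,s3,s5,s7} and {s1,s2,s6}.
On input 1, block {s0,s3,s5,s7} splits into {s0,s5} and {s3,s7}.
Refine {s1,s2,s6} on symbol 0: members go to different blocks, giving {s2,s6} and {s1}.
Stable partition: {s0,s5} | {s4} | {s2,s6} | {s3,s7} | {s1} — 5 equivalence classes.
State s6 belongs to the block {s2,s6}, which has 2 states.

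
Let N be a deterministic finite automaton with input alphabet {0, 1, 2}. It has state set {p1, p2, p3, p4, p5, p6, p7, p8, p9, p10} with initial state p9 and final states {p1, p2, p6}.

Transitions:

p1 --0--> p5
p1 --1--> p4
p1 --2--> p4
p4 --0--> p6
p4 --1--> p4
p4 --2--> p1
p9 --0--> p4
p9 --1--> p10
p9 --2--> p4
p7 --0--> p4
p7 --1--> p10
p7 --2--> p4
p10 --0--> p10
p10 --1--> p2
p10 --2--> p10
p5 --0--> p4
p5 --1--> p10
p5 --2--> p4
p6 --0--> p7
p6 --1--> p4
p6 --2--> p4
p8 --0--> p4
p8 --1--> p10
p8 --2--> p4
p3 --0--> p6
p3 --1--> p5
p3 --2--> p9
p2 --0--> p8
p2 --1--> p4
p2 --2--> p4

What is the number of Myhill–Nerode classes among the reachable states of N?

4

Reachable states from the start: {p1,p2,p4,p5,p6,p7,p8,p9,p10}. Unreachable: {p3} — drop them.
Start with accepting vs non-accepting: {p1,p2,p6} | {p4,p5,p7,p8,p9,p10}.
On input 0, block {p4,p5,p7,p8,p9,p10} splits into {p5,p7,p8,p9,p10} and {p4}.
Split {p5,p7,p8,p9,p10} by δ(·,0) → {p5,p7,p8,p9} and {p10}.
Stable partition: {p1,p2,p6} | {p5,p7,p8,p9} | {p4} | {p10} — 4 equivalence classes.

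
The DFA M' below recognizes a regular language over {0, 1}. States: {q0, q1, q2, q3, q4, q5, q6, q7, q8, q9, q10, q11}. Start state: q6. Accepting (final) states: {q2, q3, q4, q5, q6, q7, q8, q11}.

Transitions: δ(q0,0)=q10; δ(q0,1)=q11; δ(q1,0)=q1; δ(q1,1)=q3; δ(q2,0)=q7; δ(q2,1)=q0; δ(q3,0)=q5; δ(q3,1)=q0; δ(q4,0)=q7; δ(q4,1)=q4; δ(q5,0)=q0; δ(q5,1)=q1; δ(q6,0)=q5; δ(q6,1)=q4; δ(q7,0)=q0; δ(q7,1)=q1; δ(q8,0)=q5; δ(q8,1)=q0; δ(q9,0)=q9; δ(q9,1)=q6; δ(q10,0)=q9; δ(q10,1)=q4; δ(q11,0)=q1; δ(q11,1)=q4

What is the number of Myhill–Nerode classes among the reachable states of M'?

Reachable states from the start: {q0,q1,q3,q4,q5,q6,q7,q9,q10,q11}. Unreachable: {q2,q8} — drop them.
Initial partition by acceptance: {q3,q4,q5,q6,q7,q11} | {q0,q1,q9,q10}.
On input 0, block {q3,q4,q5,q6,q7,q11} splits into {q3,q4,q6} and {q5,q7,q11}.
Refine {q3,q4,q6} on symbol 1: members go to different blocks, giving {q4,q6} and {q3}.
Refine {q0,q1,q9,q10} on symbol 1: members go to different blocks, giving {q9,q10} and {q0} and {q1}.
Refine {q5,q7,q11} on symbol 0: members go to different blocks, giving {q5,q7} and {q11}.
The partition is now stable with 7 blocks: {q4,q6} | {q9,q10} | {q5,q7} | {q3} | {q0} | {q1} | {q11}.

7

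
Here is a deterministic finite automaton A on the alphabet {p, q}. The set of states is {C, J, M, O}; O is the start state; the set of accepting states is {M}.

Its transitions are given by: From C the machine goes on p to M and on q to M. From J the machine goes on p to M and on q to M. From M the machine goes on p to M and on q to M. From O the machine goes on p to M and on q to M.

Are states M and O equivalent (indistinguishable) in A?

First remove the unreachable states {C,J}; 2 states remain.
Initial partition by acceptance: {M} | {O}.
Stable partition: {M} | {O} — 2 equivalence classes.
M and O end up in different blocks, so they are distinguishable. For instance, the string 'ε' is accepted from only M.

No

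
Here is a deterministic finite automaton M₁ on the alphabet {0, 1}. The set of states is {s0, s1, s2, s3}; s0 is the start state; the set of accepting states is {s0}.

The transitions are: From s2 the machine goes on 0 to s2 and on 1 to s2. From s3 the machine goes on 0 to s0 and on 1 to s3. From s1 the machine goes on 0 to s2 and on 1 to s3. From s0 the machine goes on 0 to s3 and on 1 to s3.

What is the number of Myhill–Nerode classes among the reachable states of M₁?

First remove the unreachable states {s1,s2}; 2 states remain.
Initial partition by acceptance: {s0} | {s3}.
No further refinement is possible. Final partition (2 blocks): {s0} | {s3}.

2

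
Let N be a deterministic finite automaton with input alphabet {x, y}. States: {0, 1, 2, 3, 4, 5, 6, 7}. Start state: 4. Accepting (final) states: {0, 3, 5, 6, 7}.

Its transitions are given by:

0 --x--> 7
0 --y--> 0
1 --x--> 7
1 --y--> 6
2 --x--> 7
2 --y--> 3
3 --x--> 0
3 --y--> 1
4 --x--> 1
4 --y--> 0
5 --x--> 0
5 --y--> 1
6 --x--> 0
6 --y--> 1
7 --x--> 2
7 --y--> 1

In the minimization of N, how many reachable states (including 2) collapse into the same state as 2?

Reachable states from the start: {0,1,2,3,4,6,7}. Unreachable: {5} — drop them.
Start with accepting vs non-accepting: {0,3,6,7} | {1,2,4}.
Split {0,3,6,7} by δ(·,x) → {0,3,6} and {7}.
Refine {0,3,6} on symbol x: members go to different blocks, giving {3,6} and {0}.
Refine {1,2,4} on symbol x: members go to different blocks, giving {1,2} and {4}.
Stable partition: {3,6} | {1,2} | {7} | {0} | {4} — 5 equivalence classes.
The equivalence class containing 2 is {1,2}, of size 2.

2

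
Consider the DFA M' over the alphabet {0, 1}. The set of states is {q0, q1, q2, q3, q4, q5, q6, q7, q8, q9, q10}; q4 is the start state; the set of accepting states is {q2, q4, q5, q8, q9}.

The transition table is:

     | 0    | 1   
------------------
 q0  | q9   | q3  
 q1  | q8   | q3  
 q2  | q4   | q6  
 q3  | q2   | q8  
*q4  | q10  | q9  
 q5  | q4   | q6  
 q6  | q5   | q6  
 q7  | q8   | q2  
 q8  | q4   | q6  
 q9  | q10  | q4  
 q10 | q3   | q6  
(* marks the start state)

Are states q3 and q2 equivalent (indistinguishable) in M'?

States {q0,q1,q7} cannot be reached from the start state, so discard them.
Start with accepting vs non-accepting: {q2,q4,q5,q8,q9} | {q3,q6,q10}.
Split {q2,q4,q5,q8,q9} by δ(·,0) → {q2,q5,q8} and {q4,q9}.
Refine {q3,q6,q10} on symbol 0: members go to different blocks, giving {q3,q6} and {q10}.
Split {q3,q6} by δ(·,1) → {q3} and {q6}.
Stable partition: {q2,q5,q8} | {q3} | {q4,q9} | {q10} | {q6} — 5 equivalence classes.
q3 and q2 end up in different blocks, so they are distinguishable. For instance, the string 'ε' is accepted from only q2.

No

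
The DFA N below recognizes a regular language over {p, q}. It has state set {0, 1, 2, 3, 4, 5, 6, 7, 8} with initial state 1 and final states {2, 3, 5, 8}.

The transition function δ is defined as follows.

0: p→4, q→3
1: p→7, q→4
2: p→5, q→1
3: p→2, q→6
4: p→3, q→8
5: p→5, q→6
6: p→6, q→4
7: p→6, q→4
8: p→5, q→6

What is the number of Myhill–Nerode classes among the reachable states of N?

States {0} cannot be reached from the start state, so discard them.
P0 = {2,3,5,8} | {1,4,6,7}.
On input p, block {1,4,6,7} splits into {1,6,7} and {4}.
Stable partition: {2,3,5,8} | {1,6,7} | {4} — 3 equivalence classes.

3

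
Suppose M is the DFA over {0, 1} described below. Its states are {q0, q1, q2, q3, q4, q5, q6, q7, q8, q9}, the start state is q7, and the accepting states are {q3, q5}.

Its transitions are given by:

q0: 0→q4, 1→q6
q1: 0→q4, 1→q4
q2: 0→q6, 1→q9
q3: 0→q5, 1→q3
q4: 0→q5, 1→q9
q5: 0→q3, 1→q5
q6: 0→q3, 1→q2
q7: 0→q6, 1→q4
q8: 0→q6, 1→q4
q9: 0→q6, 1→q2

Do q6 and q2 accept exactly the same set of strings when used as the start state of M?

No

States {q0,q1,q8} cannot be reached from the start state, so discard them.
Start with accepting vs non-accepting: {q3,q5} | {q2,q4,q6,q7,q9}.
Split {q2,q4,q6,q7,q9} by δ(·,0) → {q2,q7,q9} and {q4,q6}.
Refine {q2,q7,q9} on symbol 1: members go to different blocks, giving {q2,q9} and {q7}.
The partition is now stable with 4 blocks: {q3,q5} | {q2,q9} | {q4,q6} | {q7}.
q6 and q2 end up in different blocks, so they are distinguishable. For instance, the string '0' is accepted from only q6.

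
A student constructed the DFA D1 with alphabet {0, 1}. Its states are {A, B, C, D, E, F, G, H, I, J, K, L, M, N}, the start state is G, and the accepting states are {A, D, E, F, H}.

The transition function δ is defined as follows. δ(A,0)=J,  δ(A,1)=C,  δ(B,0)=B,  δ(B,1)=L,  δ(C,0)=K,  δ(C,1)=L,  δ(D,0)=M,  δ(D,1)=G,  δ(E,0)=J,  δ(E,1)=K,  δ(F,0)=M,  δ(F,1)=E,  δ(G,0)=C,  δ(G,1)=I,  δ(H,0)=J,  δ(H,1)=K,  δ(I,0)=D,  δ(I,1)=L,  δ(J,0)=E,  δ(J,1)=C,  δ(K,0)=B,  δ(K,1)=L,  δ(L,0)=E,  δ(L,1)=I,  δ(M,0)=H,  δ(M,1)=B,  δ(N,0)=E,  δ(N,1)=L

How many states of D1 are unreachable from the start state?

No path from G leads to A, F, N; the other 11 states are all reachable.

3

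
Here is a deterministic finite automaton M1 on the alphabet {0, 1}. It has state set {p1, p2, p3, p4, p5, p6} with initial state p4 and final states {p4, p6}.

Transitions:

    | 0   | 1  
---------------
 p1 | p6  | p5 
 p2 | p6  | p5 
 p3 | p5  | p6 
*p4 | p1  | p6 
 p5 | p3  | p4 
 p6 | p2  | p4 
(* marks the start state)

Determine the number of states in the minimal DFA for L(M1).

P0 = {p4,p6} | {p1,p2,p3,p5}.
Split {p1,p2,p3,p5} by δ(·,0) → {p1,p2} and {p3,p5}.
Stable partition: {p4,p6} | {p1,p2} | {p3,p5} — 3 equivalence classes.

3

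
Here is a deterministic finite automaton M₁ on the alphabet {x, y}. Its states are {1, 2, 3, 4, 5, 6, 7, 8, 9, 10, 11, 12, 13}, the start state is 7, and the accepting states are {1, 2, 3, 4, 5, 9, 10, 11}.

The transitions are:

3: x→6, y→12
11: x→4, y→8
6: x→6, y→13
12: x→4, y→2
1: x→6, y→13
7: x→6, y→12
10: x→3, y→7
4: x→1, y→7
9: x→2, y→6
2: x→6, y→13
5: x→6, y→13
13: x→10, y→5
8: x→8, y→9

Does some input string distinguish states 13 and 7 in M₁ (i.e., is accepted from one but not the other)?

Reachable states from the start: {1,2,3,4,5,6,7,10,12,13}. Unreachable: {8,9,11} — drop them.
Start with accepting vs non-accepting: {1,2,3,4,5,10} | {6,7,12,13}.
On input x, block {1,2,3,4,5,10} splits into {1,2,3,5} and {4,10}.
On input x, block {6,7,12,13} splits into {6,7} and {12,13}.
Stable partition: {1,2,3,5} | {6,7} | {4,10} | {12,13} — 4 equivalence classes.
13 and 7 end up in different blocks, so they are distinguishable. For instance, the string 'x' is accepted from only 13.

Yes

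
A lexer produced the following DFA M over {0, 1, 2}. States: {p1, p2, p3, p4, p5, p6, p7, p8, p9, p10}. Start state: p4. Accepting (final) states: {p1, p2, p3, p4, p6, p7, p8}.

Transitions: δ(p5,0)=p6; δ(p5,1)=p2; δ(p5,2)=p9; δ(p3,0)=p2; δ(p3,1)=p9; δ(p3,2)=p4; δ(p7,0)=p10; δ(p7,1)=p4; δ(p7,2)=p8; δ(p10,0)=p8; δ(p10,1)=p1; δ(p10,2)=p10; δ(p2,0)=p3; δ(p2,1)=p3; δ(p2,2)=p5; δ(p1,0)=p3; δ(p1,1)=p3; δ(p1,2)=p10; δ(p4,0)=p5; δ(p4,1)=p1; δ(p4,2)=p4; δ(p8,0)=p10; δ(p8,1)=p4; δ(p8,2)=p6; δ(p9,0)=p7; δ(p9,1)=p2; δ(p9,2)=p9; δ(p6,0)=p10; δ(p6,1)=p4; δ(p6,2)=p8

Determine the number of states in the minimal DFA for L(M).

5

Initial partition by acceptance: {p1,p2,p3,p4,p6,p7,p8} | {p5,p9,p10}.
On input 0, block {p1,p2,p3,p4,p6,p7,p8} splits into {p4,p6,p7,p8} and {p1,p2,p3}.
On input 1, block {p4,p6,p7,p8} splits into {p6,p7,p8} and {p4}.
Refine {p1,p2,p3} on symbol 1: members go to different blocks, giving {p1,p2} and {p3}.
The partition is now stable with 5 blocks: {p6,p7,p8} | {p5,p9,p10} | {p1,p2} | {p4} | {p3}.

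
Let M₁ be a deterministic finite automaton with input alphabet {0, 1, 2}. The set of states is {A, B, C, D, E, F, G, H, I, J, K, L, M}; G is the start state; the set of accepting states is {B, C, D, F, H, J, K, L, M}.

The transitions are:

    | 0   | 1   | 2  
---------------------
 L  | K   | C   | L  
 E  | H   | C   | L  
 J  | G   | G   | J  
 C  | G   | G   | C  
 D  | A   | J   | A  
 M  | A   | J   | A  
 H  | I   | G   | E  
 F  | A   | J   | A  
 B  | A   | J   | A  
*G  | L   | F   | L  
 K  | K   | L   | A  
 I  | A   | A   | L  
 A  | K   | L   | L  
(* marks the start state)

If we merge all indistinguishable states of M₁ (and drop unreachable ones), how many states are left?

Reachable states from the start: {A,C,F,G,J,K,L}. Unreachable: {B,D,E,H,I,M} — drop them.
P0 = {C,F,J,K,L} | {A,G}.
On input 0, block {C,F,J,K,L} splits into {C,F,J} and {K,L}.
On input 1, block {C,F,J} splits into {C,J} and {F}.
Refine {A,G} on symbol 1: members go to different blocks, giving {A} and {G}.
On input 1, block {K,L} splits into {K} and {L}.
Stable partition: {C,J} | {A} | {K} | {F} | {G} | {L} — 6 equivalence classes.

6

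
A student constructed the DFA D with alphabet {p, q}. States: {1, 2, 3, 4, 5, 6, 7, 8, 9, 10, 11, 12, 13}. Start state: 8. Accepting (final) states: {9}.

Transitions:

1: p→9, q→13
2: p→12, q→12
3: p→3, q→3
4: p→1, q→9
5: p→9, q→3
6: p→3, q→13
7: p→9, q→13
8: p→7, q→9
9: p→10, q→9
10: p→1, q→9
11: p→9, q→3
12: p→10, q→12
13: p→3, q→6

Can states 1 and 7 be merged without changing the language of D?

Reachable states from the start: {1,3,6,7,8,9,10,13}. Unreachable: {2,4,5,11,12} — drop them.
Start with accepting vs non-accepting: {9} | {1,3,6,7,8,10,13}.
Refine {1,3,6,7,8,10,13} on symbol p: members go to different blocks, giving {3,6,8,10,13} and {1,7}.
Refine {3,6,8,10,13} on symbol p: members go to different blocks, giving {3,6,13} and {8,10}.
The partition is now stable with 4 blocks: {9} | {3,6,13} | {1,7} | {8,10}.
1 and 7 lie in the same block of the stable partition, so they are equivalent — no string distinguishes them.

Yes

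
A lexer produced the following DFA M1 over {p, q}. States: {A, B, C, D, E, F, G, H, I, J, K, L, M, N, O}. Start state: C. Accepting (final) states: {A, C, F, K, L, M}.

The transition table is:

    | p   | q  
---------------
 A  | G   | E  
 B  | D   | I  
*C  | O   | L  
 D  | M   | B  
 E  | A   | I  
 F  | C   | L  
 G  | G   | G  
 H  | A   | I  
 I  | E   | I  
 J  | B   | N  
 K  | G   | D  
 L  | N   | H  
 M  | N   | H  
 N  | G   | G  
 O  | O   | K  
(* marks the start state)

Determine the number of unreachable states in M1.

Starting at C and following transitions, the reachable set is {A, B, C, D, E, G, H, I, K, L, M, N, O}. That leaves F, J unreachable — 2 in total.

2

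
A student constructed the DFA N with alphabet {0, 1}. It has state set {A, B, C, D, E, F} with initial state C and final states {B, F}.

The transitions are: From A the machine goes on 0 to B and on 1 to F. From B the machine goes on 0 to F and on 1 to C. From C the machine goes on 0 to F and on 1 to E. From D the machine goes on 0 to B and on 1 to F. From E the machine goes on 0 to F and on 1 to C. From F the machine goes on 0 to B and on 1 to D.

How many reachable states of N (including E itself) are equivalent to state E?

2

Reachable states from the start: {B,C,D,E,F}. Unreachable: {A} — drop them.
P0 = {B,F} | {C,D,E}.
Refine {C,D,E} on symbol 1: members go to different blocks, giving {C,E} and {D}.
Refine {B,F} on symbol 1: members go to different blocks, giving {B} and {F}.
The partition is now stable with 4 blocks: {B} | {C,E} | {D} | {F}.
State E belongs to the block {C,E}, which has 2 states.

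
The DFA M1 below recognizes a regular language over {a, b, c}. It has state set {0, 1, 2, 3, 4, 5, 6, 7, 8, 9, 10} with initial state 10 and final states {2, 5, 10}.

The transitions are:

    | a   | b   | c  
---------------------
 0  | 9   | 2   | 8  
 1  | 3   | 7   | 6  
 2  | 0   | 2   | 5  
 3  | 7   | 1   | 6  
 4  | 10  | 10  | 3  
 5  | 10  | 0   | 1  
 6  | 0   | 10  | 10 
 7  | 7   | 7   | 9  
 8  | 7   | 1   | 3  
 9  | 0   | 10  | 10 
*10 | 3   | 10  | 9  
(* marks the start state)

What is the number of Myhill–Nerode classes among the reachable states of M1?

7

First remove the unreachable states {4}; 10 states remain.
Initial partition by acceptance: {2,5,10} | {0,1,3,6,7,8,9}.
On input a, block {2,5,10} splits into {2,10} and {5}.
Split {2,10} by δ(·,c) → {2} and {10}.
Refine {0,1,3,6,7,8,9} on symbol b: members go to different blocks, giving {1,3,7,8} and {6,9} and {0}.
On input c, block {1,3,7,8} splits into {1,3,7} and {8}.
Stable partition: {2} | {1,3,7} | {5} | {10} | {6,9} | {0} | {8} — 7 equivalence classes.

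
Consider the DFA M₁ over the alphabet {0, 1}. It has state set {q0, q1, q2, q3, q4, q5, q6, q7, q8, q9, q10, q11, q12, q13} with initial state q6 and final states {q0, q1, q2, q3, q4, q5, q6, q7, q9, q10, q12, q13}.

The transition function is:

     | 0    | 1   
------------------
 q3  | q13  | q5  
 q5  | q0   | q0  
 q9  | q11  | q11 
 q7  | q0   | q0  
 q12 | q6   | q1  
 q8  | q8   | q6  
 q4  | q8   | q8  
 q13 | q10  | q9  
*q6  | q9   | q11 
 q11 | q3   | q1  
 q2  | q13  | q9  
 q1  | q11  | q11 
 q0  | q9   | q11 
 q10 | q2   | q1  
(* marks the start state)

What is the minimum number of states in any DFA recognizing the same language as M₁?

States {q4,q7,q8,q12} cannot be reached from the start state, so discard them.
Initial partition by acceptance: {q0,q1,q2,q3,q5,q6,q9,q10,q13} | {q11}.
Split {q0,q1,q2,q3,q5,q6,q9,q10,q13} by δ(·,0) → {q0,q2,q3,q5,q6,q10,q13} and {q1,q9}.
Split {q0,q2,q3,q5,q6,q10,q13} by δ(·,0) → {q2,q3,q5,q10,q13} and {q0,q6}.
Split {q2,q3,q5,q10,q13} by δ(·,0) → {q2,q3,q10,q13} and {q5}.
Refine {q2,q3,q10,q13} on symbol 1: members go to different blocks, giving {q2,q10,q13} and {q3}.
The partition is now stable with 6 blocks: {q2,q10,q13} | {q11} | {q1,q9} | {q0,q6} | {q5} | {q3}.

6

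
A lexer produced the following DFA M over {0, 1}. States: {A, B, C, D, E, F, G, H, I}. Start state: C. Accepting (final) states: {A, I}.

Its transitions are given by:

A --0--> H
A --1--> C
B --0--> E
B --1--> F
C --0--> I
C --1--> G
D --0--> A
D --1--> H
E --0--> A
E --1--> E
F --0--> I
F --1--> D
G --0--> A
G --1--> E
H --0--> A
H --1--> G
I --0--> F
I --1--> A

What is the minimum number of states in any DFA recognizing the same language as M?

4

First remove the unreachable states {B}; 8 states remain.
Initial partition by acceptance: {A,I} | {C,D,E,F,G,H}.
Refine {A,I} on symbol 1: members go to different blocks, giving {A} and {I}.
Split {C,D,E,F,G,H} by δ(·,0) → {D,E,G,H} and {C,F}.
No further refinement is possible. Final partition (4 blocks): {A} | {D,E,G,H} | {I} | {C,F}.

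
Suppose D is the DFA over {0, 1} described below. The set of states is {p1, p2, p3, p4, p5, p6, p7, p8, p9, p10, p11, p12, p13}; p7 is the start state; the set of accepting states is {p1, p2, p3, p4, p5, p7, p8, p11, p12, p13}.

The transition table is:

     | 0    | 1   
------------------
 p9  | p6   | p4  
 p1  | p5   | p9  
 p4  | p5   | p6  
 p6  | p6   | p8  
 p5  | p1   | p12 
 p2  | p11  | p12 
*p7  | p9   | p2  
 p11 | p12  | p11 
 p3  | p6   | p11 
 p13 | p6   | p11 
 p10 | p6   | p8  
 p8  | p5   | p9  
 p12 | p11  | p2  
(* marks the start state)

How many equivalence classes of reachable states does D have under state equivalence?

States {p3,p10,p13} cannot be reached from the start state, so discard them.
Start with accepting vs non-accepting: {p1,p2,p4,p5,p7,p8,p11,p12} | {p6,p9}.
Split {p1,p2,p4,p5,p7,p8,p11,p12} by δ(·,0) → {p1,p2,p4,p5,p8,p11,p12} and {p7}.
Split {p1,p2,p4,p5,p8,p11,p12} by δ(·,1) → {p2,p5,p11,p12} and {p1,p4,p8}.
On input 0, block {p2,p5,p11,p12} splits into {p2,p11,p12} and {p5}.
The partition is now stable with 5 blocks: {p2,p11,p12} | {p6,p9} | {p7} | {p1,p4,p8} | {p5}.

5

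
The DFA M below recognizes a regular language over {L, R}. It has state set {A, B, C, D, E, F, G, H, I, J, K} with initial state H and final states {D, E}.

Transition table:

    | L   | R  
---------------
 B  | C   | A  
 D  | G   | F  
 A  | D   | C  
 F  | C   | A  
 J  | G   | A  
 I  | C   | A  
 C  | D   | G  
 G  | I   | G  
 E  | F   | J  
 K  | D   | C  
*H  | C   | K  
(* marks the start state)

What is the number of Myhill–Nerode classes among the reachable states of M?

First remove the unreachable states {B,E,J}; 8 states remain.
P0 = {D} | {A,C,F,G,H,I,K}.
Refine {A,C,F,G,H,I,K} on symbol L: members go to different blocks, giving {F,G,H,I} and {A,C,K}.
Split {F,G,H,I} by δ(·,L) → {F,H,I} and {G}.
On input R, block {A,C,K} splits into {A,K} and {C}.
The partition is now stable with 5 blocks: {D} | {F,H,I} | {A,K} | {G} | {C}.

5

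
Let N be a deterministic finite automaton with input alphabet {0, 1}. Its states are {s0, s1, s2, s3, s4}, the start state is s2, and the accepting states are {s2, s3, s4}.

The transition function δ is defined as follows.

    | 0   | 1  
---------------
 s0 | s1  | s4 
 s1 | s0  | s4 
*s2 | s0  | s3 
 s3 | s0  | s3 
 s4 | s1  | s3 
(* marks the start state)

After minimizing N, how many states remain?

2

P0 = {s2,s3,s4} | {s0,s1}.
The partition is now stable with 2 blocks: {s2,s3,s4} | {s0,s1}.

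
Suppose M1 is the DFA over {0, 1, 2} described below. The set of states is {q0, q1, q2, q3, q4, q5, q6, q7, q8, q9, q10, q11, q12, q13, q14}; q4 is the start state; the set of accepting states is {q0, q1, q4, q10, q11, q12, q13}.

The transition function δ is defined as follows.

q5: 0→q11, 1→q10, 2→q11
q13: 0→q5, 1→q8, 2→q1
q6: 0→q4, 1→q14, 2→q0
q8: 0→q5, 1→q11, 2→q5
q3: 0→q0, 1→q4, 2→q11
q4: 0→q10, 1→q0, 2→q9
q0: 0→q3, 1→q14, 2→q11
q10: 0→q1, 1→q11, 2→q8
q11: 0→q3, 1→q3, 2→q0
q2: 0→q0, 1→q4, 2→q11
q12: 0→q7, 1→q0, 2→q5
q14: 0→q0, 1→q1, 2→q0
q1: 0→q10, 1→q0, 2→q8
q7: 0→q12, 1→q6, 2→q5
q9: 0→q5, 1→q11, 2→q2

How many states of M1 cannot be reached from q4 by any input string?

BFS from q4 reaches {q0, q1, q2, q3, q4, q5, q8, q9, q10, q11, q14}; the 4 state(s) q6, q7, q12, q13 are never visited.

4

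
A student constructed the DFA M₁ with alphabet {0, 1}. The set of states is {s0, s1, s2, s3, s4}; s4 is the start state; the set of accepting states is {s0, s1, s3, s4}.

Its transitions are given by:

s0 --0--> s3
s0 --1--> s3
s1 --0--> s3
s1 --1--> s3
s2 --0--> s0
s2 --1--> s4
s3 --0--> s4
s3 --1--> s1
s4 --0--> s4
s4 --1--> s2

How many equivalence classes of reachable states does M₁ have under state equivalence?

Start with accepting vs non-accepting: {s0,s1,s3,s4} | {s2}.
On input 1, block {s0,s1,s3,s4} splits into {s0,s1,s3} and {s4}.
Split {s0,s1,s3} by δ(·,0) → {s0,s1} and {s3}.
The partition is now stable with 4 blocks: {s0,s1} | {s2} | {s4} | {s3}.

4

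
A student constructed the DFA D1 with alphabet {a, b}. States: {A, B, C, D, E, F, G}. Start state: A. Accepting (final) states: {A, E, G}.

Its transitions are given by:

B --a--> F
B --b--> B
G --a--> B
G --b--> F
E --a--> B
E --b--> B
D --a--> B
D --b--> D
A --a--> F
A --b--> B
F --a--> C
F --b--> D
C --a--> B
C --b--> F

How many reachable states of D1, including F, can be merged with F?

Reachable states from the start: {A,B,C,D,F}. Unreachable: {E,G} — drop them.
P0 = {A} | {B,C,D,F}.
No further refinement is possible. Final partition (2 blocks): {A} | {B,C,D,F}.
The equivalence class containing F is {B,C,D,F}, of size 4.

4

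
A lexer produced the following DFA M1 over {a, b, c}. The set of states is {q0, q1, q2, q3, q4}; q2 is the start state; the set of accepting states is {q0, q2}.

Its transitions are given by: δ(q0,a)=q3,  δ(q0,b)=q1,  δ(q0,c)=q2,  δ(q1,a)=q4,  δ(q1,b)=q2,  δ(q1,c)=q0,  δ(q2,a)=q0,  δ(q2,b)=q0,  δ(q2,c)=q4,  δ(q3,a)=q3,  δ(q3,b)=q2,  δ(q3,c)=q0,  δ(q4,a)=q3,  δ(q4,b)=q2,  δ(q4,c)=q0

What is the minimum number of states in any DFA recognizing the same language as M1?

P0 = {q0,q2} | {q1,q3,q4}.
Split {q0,q2} by δ(·,a) → {q0} and {q2}.
Stable partition: {q0} | {q1,q3,q4} | {q2} — 3 equivalence classes.

3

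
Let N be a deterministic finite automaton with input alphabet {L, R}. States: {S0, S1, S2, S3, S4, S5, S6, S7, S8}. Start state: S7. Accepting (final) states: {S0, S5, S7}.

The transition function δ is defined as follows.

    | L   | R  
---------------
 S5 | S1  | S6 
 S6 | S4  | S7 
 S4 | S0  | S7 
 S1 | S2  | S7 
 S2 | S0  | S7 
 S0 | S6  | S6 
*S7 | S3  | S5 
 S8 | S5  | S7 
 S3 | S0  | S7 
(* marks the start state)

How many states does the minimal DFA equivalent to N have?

Reachable states from the start: {S0,S1,S2,S3,S4,S5,S6,S7}. Unreachable: {S8} — drop them.
Start with accepting vs non-accepting: {S0,S5,S7} | {S1,S2,S3,S4,S6}.
On input R, block {S0,S5,S7} splits into {S0,S5} and {S7}.
On input L, block {S1,S2,S3,S4,S6} splits into {S2,S3,S4} and {S1,S6}.
The partition is now stable with 4 blocks: {S0,S5} | {S2,S3,S4} | {S7} | {S1,S6}.

4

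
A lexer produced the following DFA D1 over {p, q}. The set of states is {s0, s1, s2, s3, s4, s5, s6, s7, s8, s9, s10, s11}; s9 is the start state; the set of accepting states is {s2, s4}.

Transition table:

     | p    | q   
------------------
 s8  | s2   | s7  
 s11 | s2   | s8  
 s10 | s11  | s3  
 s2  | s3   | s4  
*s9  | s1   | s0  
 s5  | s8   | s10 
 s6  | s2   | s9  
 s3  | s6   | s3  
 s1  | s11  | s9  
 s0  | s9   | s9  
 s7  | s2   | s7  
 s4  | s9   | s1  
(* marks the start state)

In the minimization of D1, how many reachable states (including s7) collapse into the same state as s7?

First remove the unreachable states {s5,s10}; 10 states remain.
Initial partition by acceptance: {s2,s4} | {s0,s1,s3,s6,s7,s8,s9,s11}.
On input q, block {s2,s4} splits into {s2} and {s4}.
Refine {s0,s1,s3,s6,s7,s8,s9,s11} on symbol p: members go to different blocks, giving {s0,s1,s3,s9} and {s6,s7,s8,s11}.
Refine {s0,s1,s3,s9} on symbol p: members go to different blocks, giving {s0,s9} and {s1,s3}.
Split {s0,s9} by δ(·,p) → {s0} and {s9}.
On input q, block {s6,s7,s8,s11} splits into {s7,s8,s11} and {s6}.
On input p, block {s1,s3} splits into {s1} and {s3}.
The partition is now stable with 8 blocks: {s2} | {s0} | {s4} | {s7,s8,s11} | {s1} | {s9} | {s6} | {s3}.
State s7 belongs to the block {s7,s8,s11}, which has 3 states.

3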